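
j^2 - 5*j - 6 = (j - 6)*(j + 1)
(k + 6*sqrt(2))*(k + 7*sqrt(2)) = k^2 + 13*sqrt(2)*k + 84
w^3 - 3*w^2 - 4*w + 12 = (w - 3)*(w - 2)*(w + 2)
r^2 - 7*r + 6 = (r - 6)*(r - 1)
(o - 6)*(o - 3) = o^2 - 9*o + 18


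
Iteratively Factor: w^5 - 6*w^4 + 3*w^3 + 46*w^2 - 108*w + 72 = (w - 3)*(w^4 - 3*w^3 - 6*w^2 + 28*w - 24) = (w - 3)*(w - 2)*(w^3 - w^2 - 8*w + 12) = (w - 3)*(w - 2)^2*(w^2 + w - 6) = (w - 3)*(w - 2)^2*(w + 3)*(w - 2)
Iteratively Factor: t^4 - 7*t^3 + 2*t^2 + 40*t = (t - 5)*(t^3 - 2*t^2 - 8*t) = (t - 5)*(t + 2)*(t^2 - 4*t) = t*(t - 5)*(t + 2)*(t - 4)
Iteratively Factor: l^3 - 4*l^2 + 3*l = (l)*(l^2 - 4*l + 3) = l*(l - 1)*(l - 3)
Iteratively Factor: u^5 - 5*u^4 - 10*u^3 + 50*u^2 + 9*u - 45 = (u + 3)*(u^4 - 8*u^3 + 14*u^2 + 8*u - 15) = (u - 3)*(u + 3)*(u^3 - 5*u^2 - u + 5) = (u - 3)*(u - 1)*(u + 3)*(u^2 - 4*u - 5) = (u - 5)*(u - 3)*(u - 1)*(u + 3)*(u + 1)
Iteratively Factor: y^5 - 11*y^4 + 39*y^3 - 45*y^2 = (y - 3)*(y^4 - 8*y^3 + 15*y^2) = (y - 3)^2*(y^3 - 5*y^2) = y*(y - 3)^2*(y^2 - 5*y) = y^2*(y - 3)^2*(y - 5)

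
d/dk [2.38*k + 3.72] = 2.38000000000000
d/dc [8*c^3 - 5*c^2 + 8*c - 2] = 24*c^2 - 10*c + 8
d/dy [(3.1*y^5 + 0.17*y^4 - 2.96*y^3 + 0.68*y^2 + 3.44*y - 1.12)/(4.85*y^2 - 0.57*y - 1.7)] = (45.105*y^6 - 5.419*y^5 - 40.9967*y^4 + 2.2184*y^3 - 1.9756*y^2 + 8.552*y - 6.4864)/(23.5225*y^4 - 5.529*y^3 - 16.1651*y^2 + 1.938*y + 2.89)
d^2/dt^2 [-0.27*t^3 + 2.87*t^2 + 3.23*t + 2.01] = 5.74 - 1.62*t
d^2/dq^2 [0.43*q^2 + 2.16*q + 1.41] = 0.860000000000000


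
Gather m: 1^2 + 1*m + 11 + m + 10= 2*m + 22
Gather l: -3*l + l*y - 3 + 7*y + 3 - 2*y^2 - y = l*(y - 3) - 2*y^2 + 6*y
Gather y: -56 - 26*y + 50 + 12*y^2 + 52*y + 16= 12*y^2 + 26*y + 10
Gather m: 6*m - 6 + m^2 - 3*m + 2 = m^2 + 3*m - 4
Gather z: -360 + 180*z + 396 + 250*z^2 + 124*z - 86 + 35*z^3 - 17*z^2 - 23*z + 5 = 35*z^3 + 233*z^2 + 281*z - 45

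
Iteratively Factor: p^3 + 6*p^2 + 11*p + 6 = (p + 1)*(p^2 + 5*p + 6) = (p + 1)*(p + 3)*(p + 2)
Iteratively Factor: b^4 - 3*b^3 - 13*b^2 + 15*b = (b + 3)*(b^3 - 6*b^2 + 5*b) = b*(b + 3)*(b^2 - 6*b + 5) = b*(b - 5)*(b + 3)*(b - 1)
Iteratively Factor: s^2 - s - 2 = (s + 1)*(s - 2)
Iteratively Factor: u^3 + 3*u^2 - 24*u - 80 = (u + 4)*(u^2 - u - 20) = (u + 4)^2*(u - 5)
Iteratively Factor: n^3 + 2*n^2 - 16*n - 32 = (n - 4)*(n^2 + 6*n + 8) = (n - 4)*(n + 4)*(n + 2)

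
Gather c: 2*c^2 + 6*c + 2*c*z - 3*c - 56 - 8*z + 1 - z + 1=2*c^2 + c*(2*z + 3) - 9*z - 54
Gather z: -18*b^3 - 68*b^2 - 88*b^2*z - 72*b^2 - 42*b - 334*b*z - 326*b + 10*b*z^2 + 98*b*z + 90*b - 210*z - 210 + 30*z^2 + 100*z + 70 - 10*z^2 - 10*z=-18*b^3 - 140*b^2 - 278*b + z^2*(10*b + 20) + z*(-88*b^2 - 236*b - 120) - 140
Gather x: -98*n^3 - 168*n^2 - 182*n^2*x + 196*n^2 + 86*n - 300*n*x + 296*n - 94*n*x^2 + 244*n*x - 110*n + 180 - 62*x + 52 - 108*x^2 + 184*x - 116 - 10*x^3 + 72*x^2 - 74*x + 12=-98*n^3 + 28*n^2 + 272*n - 10*x^3 + x^2*(-94*n - 36) + x*(-182*n^2 - 56*n + 48) + 128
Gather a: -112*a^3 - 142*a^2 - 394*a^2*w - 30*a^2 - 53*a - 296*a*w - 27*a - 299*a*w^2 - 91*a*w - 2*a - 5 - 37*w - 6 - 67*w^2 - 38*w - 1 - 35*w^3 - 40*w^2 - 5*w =-112*a^3 + a^2*(-394*w - 172) + a*(-299*w^2 - 387*w - 82) - 35*w^3 - 107*w^2 - 80*w - 12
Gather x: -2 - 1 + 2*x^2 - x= 2*x^2 - x - 3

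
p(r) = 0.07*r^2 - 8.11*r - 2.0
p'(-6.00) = -8.95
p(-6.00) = 49.18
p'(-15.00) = -10.21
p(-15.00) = 135.40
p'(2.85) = -7.71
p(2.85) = -24.54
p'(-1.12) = -8.27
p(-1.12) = 7.17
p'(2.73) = -7.73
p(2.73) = -23.62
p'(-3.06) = -8.54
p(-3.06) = 23.47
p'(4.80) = -7.44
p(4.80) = -39.32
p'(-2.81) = -8.50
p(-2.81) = 21.34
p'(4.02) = -7.55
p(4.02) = -33.47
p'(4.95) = -7.42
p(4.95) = -40.43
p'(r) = 0.14*r - 8.11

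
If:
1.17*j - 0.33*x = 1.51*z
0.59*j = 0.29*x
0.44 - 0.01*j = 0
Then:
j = 44.00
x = 89.52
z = 14.53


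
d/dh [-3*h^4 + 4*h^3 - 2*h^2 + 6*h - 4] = -12*h^3 + 12*h^2 - 4*h + 6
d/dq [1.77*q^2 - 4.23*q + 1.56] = 3.54*q - 4.23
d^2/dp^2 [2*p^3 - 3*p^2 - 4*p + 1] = 12*p - 6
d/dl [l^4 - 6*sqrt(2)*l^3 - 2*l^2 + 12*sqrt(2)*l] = 4*l^3 - 18*sqrt(2)*l^2 - 4*l + 12*sqrt(2)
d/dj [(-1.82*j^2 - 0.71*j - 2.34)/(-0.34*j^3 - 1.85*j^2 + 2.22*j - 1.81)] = (-0.6188*j^4 - 0.4828*j^3 - 7.7407*j^2 - 2.0696*j + 6.4799)/(0.1156*j^6 + 1.258*j^5 + 1.9129*j^4 - 6.9832*j^3 + 11.6254*j^2 - 8.0364*j + 3.2761)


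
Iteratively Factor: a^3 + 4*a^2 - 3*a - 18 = (a + 3)*(a^2 + a - 6) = (a - 2)*(a + 3)*(a + 3)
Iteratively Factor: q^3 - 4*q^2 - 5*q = (q + 1)*(q^2 - 5*q) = (q - 5)*(q + 1)*(q)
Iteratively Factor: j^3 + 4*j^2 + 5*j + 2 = (j + 1)*(j^2 + 3*j + 2) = (j + 1)^2*(j + 2)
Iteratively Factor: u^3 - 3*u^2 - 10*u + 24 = (u + 3)*(u^2 - 6*u + 8) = (u - 4)*(u + 3)*(u - 2)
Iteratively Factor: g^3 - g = (g + 1)*(g^2 - g) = (g - 1)*(g + 1)*(g)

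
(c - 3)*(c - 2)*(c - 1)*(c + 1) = c^4 - 5*c^3 + 5*c^2 + 5*c - 6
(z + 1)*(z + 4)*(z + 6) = z^3 + 11*z^2 + 34*z + 24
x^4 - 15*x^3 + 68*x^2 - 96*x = x*(x - 8)*(x - 4)*(x - 3)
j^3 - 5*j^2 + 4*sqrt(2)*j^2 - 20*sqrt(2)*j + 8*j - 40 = (j - 5)*(j + 2*sqrt(2))^2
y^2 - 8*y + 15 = (y - 5)*(y - 3)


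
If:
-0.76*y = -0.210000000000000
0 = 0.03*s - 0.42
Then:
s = 14.00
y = 0.28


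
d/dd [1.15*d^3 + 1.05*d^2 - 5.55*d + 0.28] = 3.45*d^2 + 2.1*d - 5.55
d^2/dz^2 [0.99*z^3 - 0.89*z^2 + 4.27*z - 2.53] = 5.94*z - 1.78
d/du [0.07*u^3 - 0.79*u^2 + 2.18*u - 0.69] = 0.21*u^2 - 1.58*u + 2.18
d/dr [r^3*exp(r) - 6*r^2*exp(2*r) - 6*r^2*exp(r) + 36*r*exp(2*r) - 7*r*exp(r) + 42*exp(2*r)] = (r^3 - 12*r^2*exp(r) - 3*r^2 + 60*r*exp(r) - 19*r + 120*exp(r) - 7)*exp(r)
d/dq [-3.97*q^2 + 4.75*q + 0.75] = 4.75 - 7.94*q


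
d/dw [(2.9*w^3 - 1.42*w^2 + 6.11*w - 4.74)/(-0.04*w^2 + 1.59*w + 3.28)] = (-0.116*w^4 + 9.222*w^3 + 26.5226*w^2 - 9.6944*w + 27.5774)/(0.0016*w^4 - 0.1272*w^3 + 2.2657*w^2 + 10.4304*w + 10.7584)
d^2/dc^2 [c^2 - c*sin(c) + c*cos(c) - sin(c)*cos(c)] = -sqrt(2)*c*cos(c + pi/4) + 2*sin(2*c) - 2*sqrt(2)*sin(c + pi/4) + 2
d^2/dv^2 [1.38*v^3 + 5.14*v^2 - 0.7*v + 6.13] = 8.28*v + 10.28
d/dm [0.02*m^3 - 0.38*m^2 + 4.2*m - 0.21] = 0.06*m^2 - 0.76*m + 4.2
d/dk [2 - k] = -1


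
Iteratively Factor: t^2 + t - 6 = (t + 3)*(t - 2)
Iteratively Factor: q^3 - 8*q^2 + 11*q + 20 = (q - 4)*(q^2 - 4*q - 5) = (q - 4)*(q + 1)*(q - 5)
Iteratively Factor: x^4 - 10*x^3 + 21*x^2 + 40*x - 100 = (x - 5)*(x^3 - 5*x^2 - 4*x + 20) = (x - 5)*(x - 2)*(x^2 - 3*x - 10) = (x - 5)^2*(x - 2)*(x + 2)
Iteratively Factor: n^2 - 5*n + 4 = (n - 4)*(n - 1)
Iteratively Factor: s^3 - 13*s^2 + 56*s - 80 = (s - 4)*(s^2 - 9*s + 20) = (s - 4)^2*(s - 5)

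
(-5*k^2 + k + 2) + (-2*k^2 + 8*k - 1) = -7*k^2 + 9*k + 1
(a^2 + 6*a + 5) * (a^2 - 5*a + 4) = a^4 + a^3 - 21*a^2 - a + 20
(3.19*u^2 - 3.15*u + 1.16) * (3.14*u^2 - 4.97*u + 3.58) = 10.0166*u^4 - 25.7453*u^3 + 30.7181*u^2 - 17.0422*u + 4.1528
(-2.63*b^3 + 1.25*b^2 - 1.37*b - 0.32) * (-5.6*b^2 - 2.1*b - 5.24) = 14.728*b^5 - 1.477*b^4 + 18.8282*b^3 - 1.881*b^2 + 7.8508*b + 1.6768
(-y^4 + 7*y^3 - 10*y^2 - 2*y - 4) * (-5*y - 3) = 5*y^5 - 32*y^4 + 29*y^3 + 40*y^2 + 26*y + 12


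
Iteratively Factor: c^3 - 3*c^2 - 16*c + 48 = (c + 4)*(c^2 - 7*c + 12) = (c - 3)*(c + 4)*(c - 4)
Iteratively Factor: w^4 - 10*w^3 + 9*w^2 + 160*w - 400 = (w - 4)*(w^3 - 6*w^2 - 15*w + 100) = (w - 4)*(w + 4)*(w^2 - 10*w + 25) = (w - 5)*(w - 4)*(w + 4)*(w - 5)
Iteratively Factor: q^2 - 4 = (q - 2)*(q + 2)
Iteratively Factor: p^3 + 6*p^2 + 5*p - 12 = (p - 1)*(p^2 + 7*p + 12) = (p - 1)*(p + 4)*(p + 3)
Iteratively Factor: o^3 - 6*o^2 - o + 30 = (o - 3)*(o^2 - 3*o - 10) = (o - 5)*(o - 3)*(o + 2)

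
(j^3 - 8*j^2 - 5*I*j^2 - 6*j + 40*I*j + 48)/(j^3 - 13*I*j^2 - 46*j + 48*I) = (j - 8)/(j - 8*I)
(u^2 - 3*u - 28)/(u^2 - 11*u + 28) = (u + 4)/(u - 4)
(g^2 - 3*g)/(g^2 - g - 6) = g/(g + 2)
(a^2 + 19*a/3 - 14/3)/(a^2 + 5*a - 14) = (a - 2/3)/(a - 2)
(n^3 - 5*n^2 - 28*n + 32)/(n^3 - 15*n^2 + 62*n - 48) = (n + 4)/(n - 6)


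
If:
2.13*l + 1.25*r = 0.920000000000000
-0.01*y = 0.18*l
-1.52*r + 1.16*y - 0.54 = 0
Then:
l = -0.09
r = 0.89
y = 1.63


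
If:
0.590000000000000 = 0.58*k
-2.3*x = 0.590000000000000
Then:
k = 1.02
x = -0.26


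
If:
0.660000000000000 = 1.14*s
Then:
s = 0.58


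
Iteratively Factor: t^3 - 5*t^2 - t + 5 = (t - 5)*(t^2 - 1) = (t - 5)*(t + 1)*(t - 1)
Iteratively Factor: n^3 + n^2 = (n)*(n^2 + n) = n^2*(n + 1)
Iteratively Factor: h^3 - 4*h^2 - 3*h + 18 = (h + 2)*(h^2 - 6*h + 9) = (h - 3)*(h + 2)*(h - 3)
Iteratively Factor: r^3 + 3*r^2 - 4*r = (r)*(r^2 + 3*r - 4) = r*(r + 4)*(r - 1)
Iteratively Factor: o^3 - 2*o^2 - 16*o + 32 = (o + 4)*(o^2 - 6*o + 8) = (o - 4)*(o + 4)*(o - 2)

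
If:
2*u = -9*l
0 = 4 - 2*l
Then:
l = 2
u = -9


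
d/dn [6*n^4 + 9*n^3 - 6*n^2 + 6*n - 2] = 24*n^3 + 27*n^2 - 12*n + 6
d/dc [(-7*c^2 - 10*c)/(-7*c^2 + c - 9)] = (-77*c^2 + 126*c + 90)/(49*c^4 - 14*c^3 + 127*c^2 - 18*c + 81)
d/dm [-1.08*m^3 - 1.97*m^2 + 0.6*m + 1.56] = -3.24*m^2 - 3.94*m + 0.6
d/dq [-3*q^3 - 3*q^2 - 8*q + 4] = -9*q^2 - 6*q - 8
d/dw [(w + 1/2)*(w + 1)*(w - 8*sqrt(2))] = 3*w^2 - 16*sqrt(2)*w + 3*w - 12*sqrt(2) + 1/2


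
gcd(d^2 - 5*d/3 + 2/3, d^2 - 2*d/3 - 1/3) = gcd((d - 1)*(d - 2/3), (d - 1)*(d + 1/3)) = d - 1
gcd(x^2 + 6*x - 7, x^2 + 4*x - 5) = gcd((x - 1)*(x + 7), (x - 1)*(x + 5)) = x - 1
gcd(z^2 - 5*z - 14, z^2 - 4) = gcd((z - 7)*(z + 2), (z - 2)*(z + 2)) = z + 2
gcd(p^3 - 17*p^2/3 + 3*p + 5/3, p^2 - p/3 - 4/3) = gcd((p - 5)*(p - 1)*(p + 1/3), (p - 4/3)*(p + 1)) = 1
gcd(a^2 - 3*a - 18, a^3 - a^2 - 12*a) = a + 3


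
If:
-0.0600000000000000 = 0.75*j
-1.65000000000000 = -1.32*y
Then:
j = -0.08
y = 1.25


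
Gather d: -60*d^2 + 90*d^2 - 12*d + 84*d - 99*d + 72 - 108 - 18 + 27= 30*d^2 - 27*d - 27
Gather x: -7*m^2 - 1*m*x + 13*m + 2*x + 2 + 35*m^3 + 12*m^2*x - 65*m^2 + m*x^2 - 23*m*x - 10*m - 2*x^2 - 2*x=35*m^3 - 72*m^2 + 3*m + x^2*(m - 2) + x*(12*m^2 - 24*m) + 2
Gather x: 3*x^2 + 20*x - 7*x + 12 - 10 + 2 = 3*x^2 + 13*x + 4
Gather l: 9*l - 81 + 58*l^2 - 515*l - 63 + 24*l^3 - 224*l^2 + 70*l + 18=24*l^3 - 166*l^2 - 436*l - 126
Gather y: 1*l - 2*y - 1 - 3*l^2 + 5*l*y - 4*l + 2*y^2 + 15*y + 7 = -3*l^2 - 3*l + 2*y^2 + y*(5*l + 13) + 6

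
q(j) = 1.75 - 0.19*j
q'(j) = -0.190000000000000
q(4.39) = 0.92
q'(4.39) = -0.19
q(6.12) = 0.59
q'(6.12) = -0.19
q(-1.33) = 2.00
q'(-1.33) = -0.19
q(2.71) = 1.24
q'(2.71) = -0.19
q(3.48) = 1.09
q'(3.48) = -0.19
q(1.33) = 1.50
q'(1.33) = -0.19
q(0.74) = 1.61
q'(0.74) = -0.19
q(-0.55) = 1.85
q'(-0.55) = -0.19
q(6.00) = 0.61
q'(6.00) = -0.19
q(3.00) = 1.18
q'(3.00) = -0.19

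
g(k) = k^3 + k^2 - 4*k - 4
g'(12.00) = 452.00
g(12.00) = 1820.00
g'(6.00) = 116.00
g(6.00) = 224.00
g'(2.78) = 24.75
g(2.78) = 14.09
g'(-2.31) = 7.39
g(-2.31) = -1.75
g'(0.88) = 0.08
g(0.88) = -6.06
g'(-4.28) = 42.40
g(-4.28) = -46.96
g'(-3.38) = 23.51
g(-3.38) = -17.67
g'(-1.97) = 3.70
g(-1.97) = 0.12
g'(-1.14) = -2.38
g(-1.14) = 0.38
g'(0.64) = -1.49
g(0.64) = -5.89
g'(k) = 3*k^2 + 2*k - 4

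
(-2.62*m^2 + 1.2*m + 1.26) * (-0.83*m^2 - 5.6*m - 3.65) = 2.1746*m^4 + 13.676*m^3 + 1.7972*m^2 - 11.436*m - 4.599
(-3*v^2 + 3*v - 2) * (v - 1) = -3*v^3 + 6*v^2 - 5*v + 2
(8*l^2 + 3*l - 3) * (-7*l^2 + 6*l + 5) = -56*l^4 + 27*l^3 + 79*l^2 - 3*l - 15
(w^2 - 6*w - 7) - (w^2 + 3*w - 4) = -9*w - 3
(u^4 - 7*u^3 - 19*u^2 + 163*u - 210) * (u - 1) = u^5 - 8*u^4 - 12*u^3 + 182*u^2 - 373*u + 210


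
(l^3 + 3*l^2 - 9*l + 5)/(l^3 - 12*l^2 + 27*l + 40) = (l^3 + 3*l^2 - 9*l + 5)/(l^3 - 12*l^2 + 27*l + 40)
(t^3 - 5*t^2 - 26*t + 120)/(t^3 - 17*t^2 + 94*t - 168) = (t + 5)/(t - 7)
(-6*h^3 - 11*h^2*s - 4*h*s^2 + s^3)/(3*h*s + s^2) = (-6*h^3 - 11*h^2*s - 4*h*s^2 + s^3)/(s*(3*h + s))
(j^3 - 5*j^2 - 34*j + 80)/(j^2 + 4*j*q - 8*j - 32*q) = (j^2 + 3*j - 10)/(j + 4*q)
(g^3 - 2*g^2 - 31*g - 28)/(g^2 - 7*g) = g + 5 + 4/g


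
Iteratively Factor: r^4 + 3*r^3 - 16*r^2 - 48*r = (r + 4)*(r^3 - r^2 - 12*r) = (r + 3)*(r + 4)*(r^2 - 4*r) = (r - 4)*(r + 3)*(r + 4)*(r)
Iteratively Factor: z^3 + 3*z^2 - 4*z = (z)*(z^2 + 3*z - 4) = z*(z - 1)*(z + 4)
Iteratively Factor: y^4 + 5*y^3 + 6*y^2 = (y)*(y^3 + 5*y^2 + 6*y) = y*(y + 2)*(y^2 + 3*y) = y^2*(y + 2)*(y + 3)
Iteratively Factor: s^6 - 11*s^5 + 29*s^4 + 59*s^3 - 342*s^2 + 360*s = (s - 4)*(s^5 - 7*s^4 + s^3 + 63*s^2 - 90*s) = (s - 4)*(s - 2)*(s^4 - 5*s^3 - 9*s^2 + 45*s) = (s - 5)*(s - 4)*(s - 2)*(s^3 - 9*s) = (s - 5)*(s - 4)*(s - 2)*(s + 3)*(s^2 - 3*s) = s*(s - 5)*(s - 4)*(s - 2)*(s + 3)*(s - 3)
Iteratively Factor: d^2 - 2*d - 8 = (d - 4)*(d + 2)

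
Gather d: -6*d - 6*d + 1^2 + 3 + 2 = 6 - 12*d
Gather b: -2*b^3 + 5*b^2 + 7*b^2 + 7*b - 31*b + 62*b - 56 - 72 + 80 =-2*b^3 + 12*b^2 + 38*b - 48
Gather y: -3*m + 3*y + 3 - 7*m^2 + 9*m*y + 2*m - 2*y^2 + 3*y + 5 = -7*m^2 - m - 2*y^2 + y*(9*m + 6) + 8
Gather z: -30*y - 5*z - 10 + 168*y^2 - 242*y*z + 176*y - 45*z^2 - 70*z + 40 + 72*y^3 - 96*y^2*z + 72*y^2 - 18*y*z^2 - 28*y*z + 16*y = 72*y^3 + 240*y^2 + 162*y + z^2*(-18*y - 45) + z*(-96*y^2 - 270*y - 75) + 30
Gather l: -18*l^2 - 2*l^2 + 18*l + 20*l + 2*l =-20*l^2 + 40*l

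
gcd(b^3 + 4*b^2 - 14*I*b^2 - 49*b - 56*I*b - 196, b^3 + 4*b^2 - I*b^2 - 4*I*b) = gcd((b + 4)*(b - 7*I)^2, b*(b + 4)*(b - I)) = b + 4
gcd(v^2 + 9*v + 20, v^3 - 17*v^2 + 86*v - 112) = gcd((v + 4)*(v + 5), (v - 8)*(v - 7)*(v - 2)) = 1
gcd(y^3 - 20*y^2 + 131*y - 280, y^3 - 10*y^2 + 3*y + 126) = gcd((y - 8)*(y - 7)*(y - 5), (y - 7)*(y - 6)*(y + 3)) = y - 7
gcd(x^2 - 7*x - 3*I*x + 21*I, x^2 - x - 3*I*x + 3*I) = x - 3*I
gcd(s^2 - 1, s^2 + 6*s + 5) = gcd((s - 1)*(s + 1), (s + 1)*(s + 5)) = s + 1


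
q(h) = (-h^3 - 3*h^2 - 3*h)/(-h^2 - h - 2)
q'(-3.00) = 0.80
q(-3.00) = -1.12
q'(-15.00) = 1.00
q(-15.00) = -12.95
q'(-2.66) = 0.70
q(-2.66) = -0.87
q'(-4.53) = 0.96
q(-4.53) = -2.50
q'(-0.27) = 0.97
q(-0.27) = -0.34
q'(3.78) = 1.12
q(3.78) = 5.39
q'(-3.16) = 0.83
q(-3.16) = -1.26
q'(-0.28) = 0.95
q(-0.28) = -0.35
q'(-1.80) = 0.23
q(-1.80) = -0.44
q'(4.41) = 1.08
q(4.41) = 6.08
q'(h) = (2*h + 1)*(-h^3 - 3*h^2 - 3*h)/(-h^2 - h - 2)^2 + (-3*h^2 - 6*h - 3)/(-h^2 - h - 2) = (h^4 + 2*h^3 + 6*h^2 + 12*h + 6)/(h^4 + 2*h^3 + 5*h^2 + 4*h + 4)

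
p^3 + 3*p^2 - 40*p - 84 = (p - 6)*(p + 2)*(p + 7)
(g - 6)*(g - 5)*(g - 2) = g^3 - 13*g^2 + 52*g - 60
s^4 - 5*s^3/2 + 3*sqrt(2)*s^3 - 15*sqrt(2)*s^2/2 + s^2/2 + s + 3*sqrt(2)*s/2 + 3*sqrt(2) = (s - 2)*(s - 1)*(s + 1/2)*(s + 3*sqrt(2))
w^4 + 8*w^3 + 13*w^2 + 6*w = w*(w + 1)^2*(w + 6)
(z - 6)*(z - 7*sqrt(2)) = z^2 - 7*sqrt(2)*z - 6*z + 42*sqrt(2)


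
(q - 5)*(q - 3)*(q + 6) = q^3 - 2*q^2 - 33*q + 90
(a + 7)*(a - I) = a^2 + 7*a - I*a - 7*I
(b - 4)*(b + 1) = b^2 - 3*b - 4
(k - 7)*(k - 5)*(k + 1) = k^3 - 11*k^2 + 23*k + 35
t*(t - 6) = t^2 - 6*t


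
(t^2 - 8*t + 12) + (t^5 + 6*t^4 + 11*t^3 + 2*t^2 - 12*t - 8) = t^5 + 6*t^4 + 11*t^3 + 3*t^2 - 20*t + 4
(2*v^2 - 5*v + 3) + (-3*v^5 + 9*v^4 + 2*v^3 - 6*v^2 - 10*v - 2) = -3*v^5 + 9*v^4 + 2*v^3 - 4*v^2 - 15*v + 1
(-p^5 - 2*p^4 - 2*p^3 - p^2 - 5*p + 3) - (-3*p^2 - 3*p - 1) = -p^5 - 2*p^4 - 2*p^3 + 2*p^2 - 2*p + 4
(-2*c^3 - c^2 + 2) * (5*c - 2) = -10*c^4 - c^3 + 2*c^2 + 10*c - 4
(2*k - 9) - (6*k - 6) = -4*k - 3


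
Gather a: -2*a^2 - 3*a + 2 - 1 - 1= -2*a^2 - 3*a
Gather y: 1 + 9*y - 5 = 9*y - 4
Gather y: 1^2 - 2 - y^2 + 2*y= -y^2 + 2*y - 1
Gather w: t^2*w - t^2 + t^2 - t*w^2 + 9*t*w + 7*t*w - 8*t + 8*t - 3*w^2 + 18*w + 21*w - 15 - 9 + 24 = w^2*(-t - 3) + w*(t^2 + 16*t + 39)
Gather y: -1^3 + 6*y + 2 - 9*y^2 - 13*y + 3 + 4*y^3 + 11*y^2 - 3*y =4*y^3 + 2*y^2 - 10*y + 4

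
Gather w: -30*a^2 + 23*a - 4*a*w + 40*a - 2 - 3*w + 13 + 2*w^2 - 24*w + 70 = -30*a^2 + 63*a + 2*w^2 + w*(-4*a - 27) + 81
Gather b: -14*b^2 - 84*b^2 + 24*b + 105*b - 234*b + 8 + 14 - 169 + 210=-98*b^2 - 105*b + 63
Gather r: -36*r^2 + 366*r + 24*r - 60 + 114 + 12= -36*r^2 + 390*r + 66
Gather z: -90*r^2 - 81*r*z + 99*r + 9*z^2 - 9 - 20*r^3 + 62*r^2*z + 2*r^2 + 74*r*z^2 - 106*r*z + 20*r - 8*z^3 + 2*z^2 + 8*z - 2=-20*r^3 - 88*r^2 + 119*r - 8*z^3 + z^2*(74*r + 11) + z*(62*r^2 - 187*r + 8) - 11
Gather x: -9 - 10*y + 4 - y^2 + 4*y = -y^2 - 6*y - 5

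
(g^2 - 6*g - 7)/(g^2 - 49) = (g + 1)/(g + 7)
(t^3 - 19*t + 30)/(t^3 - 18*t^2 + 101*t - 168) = (t^2 + 3*t - 10)/(t^2 - 15*t + 56)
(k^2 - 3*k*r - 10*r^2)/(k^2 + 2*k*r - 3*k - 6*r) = (k - 5*r)/(k - 3)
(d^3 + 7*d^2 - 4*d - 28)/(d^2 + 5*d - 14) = d + 2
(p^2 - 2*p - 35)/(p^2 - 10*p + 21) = (p + 5)/(p - 3)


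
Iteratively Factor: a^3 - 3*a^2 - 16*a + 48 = (a - 3)*(a^2 - 16) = (a - 3)*(a + 4)*(a - 4)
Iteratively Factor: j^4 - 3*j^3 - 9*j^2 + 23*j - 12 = (j - 4)*(j^3 + j^2 - 5*j + 3) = (j - 4)*(j - 1)*(j^2 + 2*j - 3) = (j - 4)*(j - 1)^2*(j + 3)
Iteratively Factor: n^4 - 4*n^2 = (n)*(n^3 - 4*n) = n^2*(n^2 - 4) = n^2*(n + 2)*(n - 2)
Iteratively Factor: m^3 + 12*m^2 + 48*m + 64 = (m + 4)*(m^2 + 8*m + 16) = (m + 4)^2*(m + 4)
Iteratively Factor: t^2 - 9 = (t + 3)*(t - 3)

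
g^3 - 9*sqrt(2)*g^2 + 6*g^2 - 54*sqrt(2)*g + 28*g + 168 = (g + 6)*(g - 7*sqrt(2))*(g - 2*sqrt(2))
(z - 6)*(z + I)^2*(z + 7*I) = z^4 - 6*z^3 + 9*I*z^3 - 15*z^2 - 54*I*z^2 + 90*z - 7*I*z + 42*I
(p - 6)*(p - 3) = p^2 - 9*p + 18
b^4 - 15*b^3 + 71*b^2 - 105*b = b*(b - 7)*(b - 5)*(b - 3)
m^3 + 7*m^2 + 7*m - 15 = (m - 1)*(m + 3)*(m + 5)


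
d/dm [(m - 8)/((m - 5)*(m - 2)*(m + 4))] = (-2*m^3 + 27*m^2 - 48*m - 104)/(m^6 - 6*m^5 - 27*m^4 + 188*m^3 + 84*m^2 - 1440*m + 1600)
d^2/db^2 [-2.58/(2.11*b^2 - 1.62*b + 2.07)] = (22.972836*b^2 - 17.637912*b - 2.58*(4.22*b - 1.62)*(8.44*b - 3.24) + 22.537332)/(2.11*b^2 - 1.62*b + 2.07)^3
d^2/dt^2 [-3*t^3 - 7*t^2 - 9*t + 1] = -18*t - 14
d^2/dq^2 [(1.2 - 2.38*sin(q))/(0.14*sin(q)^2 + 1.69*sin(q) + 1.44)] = (0.046648*sin(q)^5 - 0.657187999999998*sin(q)^4 - 3.823904*sin(q)^3 - 8.110488*sin(q)^2 + 12.437856*sin(q) + 17.954736)/(0.14*sin(q)^2 + 1.69*sin(q) + 1.44)^3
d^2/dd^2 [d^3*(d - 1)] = 6*d*(2*d - 1)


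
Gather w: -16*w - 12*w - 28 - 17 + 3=-28*w - 42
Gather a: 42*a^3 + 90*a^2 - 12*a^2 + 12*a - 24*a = 42*a^3 + 78*a^2 - 12*a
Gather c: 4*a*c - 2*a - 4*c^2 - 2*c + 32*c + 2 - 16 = -2*a - 4*c^2 + c*(4*a + 30) - 14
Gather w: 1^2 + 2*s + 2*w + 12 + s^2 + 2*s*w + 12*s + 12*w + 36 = s^2 + 14*s + w*(2*s + 14) + 49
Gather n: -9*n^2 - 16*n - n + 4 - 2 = -9*n^2 - 17*n + 2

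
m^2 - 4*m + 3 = (m - 3)*(m - 1)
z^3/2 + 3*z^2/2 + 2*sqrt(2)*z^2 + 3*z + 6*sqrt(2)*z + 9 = (z/2 + sqrt(2)/2)*(z + 3)*(z + 3*sqrt(2))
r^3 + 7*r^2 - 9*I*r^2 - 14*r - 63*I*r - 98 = (r + 7)*(r - 7*I)*(r - 2*I)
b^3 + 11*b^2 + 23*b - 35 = (b - 1)*(b + 5)*(b + 7)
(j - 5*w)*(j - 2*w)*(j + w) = j^3 - 6*j^2*w + 3*j*w^2 + 10*w^3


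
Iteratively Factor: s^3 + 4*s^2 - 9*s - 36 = (s + 3)*(s^2 + s - 12) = (s + 3)*(s + 4)*(s - 3)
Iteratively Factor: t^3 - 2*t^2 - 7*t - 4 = (t + 1)*(t^2 - 3*t - 4) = (t - 4)*(t + 1)*(t + 1)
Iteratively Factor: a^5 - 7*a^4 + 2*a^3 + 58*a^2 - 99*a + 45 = (a - 1)*(a^4 - 6*a^3 - 4*a^2 + 54*a - 45) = (a - 5)*(a - 1)*(a^3 - a^2 - 9*a + 9) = (a - 5)*(a - 1)*(a + 3)*(a^2 - 4*a + 3) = (a - 5)*(a - 3)*(a - 1)*(a + 3)*(a - 1)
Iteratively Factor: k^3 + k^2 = (k)*(k^2 + k) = k^2*(k + 1)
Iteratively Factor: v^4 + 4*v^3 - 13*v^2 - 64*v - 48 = (v + 4)*(v^3 - 13*v - 12) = (v - 4)*(v + 4)*(v^2 + 4*v + 3) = (v - 4)*(v + 3)*(v + 4)*(v + 1)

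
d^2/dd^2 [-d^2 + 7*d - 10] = -2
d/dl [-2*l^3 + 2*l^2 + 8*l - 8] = -6*l^2 + 4*l + 8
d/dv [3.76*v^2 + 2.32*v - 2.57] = 7.52*v + 2.32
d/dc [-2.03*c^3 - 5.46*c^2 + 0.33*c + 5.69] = -6.09*c^2 - 10.92*c + 0.33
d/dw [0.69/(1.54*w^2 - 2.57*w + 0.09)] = (1.7733 - 2.1252*w)/(1.54*w^2 - 2.57*w + 0.09)^2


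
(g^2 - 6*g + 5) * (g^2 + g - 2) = g^4 - 5*g^3 - 3*g^2 + 17*g - 10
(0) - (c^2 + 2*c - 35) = -c^2 - 2*c + 35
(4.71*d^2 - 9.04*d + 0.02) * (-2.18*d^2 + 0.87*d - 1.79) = -10.2678*d^4 + 23.8049*d^3 - 16.3393*d^2 + 16.199*d - 0.0358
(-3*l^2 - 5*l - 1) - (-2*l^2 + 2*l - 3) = -l^2 - 7*l + 2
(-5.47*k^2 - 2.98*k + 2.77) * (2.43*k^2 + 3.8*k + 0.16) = -13.2921*k^4 - 28.0274*k^3 - 5.4681*k^2 + 10.0492*k + 0.4432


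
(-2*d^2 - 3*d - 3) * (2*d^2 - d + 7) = -4*d^4 - 4*d^3 - 17*d^2 - 18*d - 21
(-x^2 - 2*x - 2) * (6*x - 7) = -6*x^3 - 5*x^2 + 2*x + 14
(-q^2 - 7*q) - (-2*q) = -q^2 - 5*q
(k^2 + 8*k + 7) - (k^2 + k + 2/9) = 7*k + 61/9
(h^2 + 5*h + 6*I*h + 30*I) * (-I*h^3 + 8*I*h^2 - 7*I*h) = -I*h^5 + 6*h^4 + 3*I*h^4 - 18*h^3 + 33*I*h^3 - 198*h^2 - 35*I*h^2 + 210*h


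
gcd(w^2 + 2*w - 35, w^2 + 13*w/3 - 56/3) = w + 7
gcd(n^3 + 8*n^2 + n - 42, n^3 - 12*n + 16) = n - 2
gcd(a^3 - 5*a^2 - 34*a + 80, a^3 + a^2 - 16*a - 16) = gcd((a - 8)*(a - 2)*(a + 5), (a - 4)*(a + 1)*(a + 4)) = 1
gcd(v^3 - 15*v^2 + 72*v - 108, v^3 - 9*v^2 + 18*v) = v^2 - 9*v + 18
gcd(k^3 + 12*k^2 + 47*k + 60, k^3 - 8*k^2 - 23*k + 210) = k + 5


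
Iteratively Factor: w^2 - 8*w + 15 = (w - 5)*(w - 3)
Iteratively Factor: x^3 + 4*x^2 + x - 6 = (x + 2)*(x^2 + 2*x - 3) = (x - 1)*(x + 2)*(x + 3)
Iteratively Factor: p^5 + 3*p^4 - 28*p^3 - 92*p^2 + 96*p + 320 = (p + 4)*(p^4 - p^3 - 24*p^2 + 4*p + 80) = (p - 5)*(p + 4)*(p^3 + 4*p^2 - 4*p - 16) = (p - 5)*(p + 2)*(p + 4)*(p^2 + 2*p - 8) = (p - 5)*(p - 2)*(p + 2)*(p + 4)*(p + 4)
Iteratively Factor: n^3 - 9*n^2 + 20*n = (n - 5)*(n^2 - 4*n) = (n - 5)*(n - 4)*(n)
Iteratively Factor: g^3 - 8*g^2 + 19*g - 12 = (g - 3)*(g^2 - 5*g + 4) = (g - 4)*(g - 3)*(g - 1)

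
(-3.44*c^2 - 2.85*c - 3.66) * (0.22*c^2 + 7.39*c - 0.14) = -0.7568*c^4 - 26.0486*c^3 - 21.3851*c^2 - 26.6484*c + 0.5124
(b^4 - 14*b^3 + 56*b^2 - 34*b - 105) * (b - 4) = b^5 - 18*b^4 + 112*b^3 - 258*b^2 + 31*b + 420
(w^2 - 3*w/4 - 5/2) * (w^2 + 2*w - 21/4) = w^4 + 5*w^3/4 - 37*w^2/4 - 17*w/16 + 105/8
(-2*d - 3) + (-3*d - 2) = -5*d - 5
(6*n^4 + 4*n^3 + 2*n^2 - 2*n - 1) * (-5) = -30*n^4 - 20*n^3 - 10*n^2 + 10*n + 5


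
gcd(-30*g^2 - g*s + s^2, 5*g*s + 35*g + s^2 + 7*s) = 5*g + s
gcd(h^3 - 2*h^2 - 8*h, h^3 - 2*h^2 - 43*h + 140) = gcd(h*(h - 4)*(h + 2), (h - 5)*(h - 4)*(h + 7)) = h - 4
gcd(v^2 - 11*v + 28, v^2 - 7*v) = v - 7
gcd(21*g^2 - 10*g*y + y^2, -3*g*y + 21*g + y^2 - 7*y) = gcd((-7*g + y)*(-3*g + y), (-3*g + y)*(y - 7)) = -3*g + y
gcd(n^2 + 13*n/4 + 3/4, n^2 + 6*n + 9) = n + 3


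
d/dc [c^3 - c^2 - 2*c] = 3*c^2 - 2*c - 2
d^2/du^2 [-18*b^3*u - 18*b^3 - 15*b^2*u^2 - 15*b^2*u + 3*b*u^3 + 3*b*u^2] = 6*b*(-5*b + 3*u + 1)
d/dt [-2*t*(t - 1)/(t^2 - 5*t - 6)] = 4*(2*t^2 + 6*t - 3)/(t^4 - 10*t^3 + 13*t^2 + 60*t + 36)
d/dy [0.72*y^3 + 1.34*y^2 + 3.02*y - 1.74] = 2.16*y^2 + 2.68*y + 3.02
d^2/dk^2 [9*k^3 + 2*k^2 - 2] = 54*k + 4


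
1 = 1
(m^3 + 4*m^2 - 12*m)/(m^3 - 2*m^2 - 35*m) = (-m^2 - 4*m + 12)/(-m^2 + 2*m + 35)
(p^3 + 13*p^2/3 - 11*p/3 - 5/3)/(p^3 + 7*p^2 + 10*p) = (3*p^2 - 2*p - 1)/(3*p*(p + 2))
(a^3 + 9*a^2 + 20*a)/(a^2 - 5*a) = (a^2 + 9*a + 20)/(a - 5)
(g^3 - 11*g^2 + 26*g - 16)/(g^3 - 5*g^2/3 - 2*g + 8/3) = 3*(g - 8)/(3*g + 4)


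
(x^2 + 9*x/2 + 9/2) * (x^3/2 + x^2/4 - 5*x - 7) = x^5/2 + 5*x^4/2 - 13*x^3/8 - 227*x^2/8 - 54*x - 63/2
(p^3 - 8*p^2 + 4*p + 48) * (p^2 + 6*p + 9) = p^5 - 2*p^4 - 35*p^3 + 324*p + 432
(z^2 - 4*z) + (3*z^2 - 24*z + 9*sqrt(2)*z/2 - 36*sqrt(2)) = 4*z^2 - 28*z + 9*sqrt(2)*z/2 - 36*sqrt(2)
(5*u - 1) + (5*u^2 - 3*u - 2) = 5*u^2 + 2*u - 3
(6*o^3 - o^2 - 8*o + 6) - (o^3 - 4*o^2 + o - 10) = 5*o^3 + 3*o^2 - 9*o + 16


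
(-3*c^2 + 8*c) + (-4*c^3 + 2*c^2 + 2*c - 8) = -4*c^3 - c^2 + 10*c - 8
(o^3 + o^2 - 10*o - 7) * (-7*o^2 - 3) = -7*o^5 - 7*o^4 + 67*o^3 + 46*o^2 + 30*o + 21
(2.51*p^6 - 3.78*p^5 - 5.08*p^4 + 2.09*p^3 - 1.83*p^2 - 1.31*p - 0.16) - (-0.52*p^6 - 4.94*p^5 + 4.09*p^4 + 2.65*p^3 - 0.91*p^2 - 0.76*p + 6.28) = 3.03*p^6 + 1.16*p^5 - 9.17*p^4 - 0.56*p^3 - 0.92*p^2 - 0.55*p - 6.44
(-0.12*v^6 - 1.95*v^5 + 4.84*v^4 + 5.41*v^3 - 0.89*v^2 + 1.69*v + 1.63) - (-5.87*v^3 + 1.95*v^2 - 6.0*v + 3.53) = -0.12*v^6 - 1.95*v^5 + 4.84*v^4 + 11.28*v^3 - 2.84*v^2 + 7.69*v - 1.9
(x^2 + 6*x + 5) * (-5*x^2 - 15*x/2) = -5*x^4 - 75*x^3/2 - 70*x^2 - 75*x/2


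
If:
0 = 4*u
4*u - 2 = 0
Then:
No Solution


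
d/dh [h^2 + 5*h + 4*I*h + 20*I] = 2*h + 5 + 4*I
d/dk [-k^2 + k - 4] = 1 - 2*k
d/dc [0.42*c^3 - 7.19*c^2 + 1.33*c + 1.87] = 1.26*c^2 - 14.38*c + 1.33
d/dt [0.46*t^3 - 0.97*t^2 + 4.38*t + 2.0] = 1.38*t^2 - 1.94*t + 4.38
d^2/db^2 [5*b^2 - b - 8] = 10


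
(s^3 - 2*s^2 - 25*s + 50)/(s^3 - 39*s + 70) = (s + 5)/(s + 7)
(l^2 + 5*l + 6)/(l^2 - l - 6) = (l + 3)/(l - 3)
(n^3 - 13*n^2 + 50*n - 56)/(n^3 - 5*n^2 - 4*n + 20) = (n^2 - 11*n + 28)/(n^2 - 3*n - 10)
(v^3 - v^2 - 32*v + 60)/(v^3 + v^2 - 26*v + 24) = (v^2 - 7*v + 10)/(v^2 - 5*v + 4)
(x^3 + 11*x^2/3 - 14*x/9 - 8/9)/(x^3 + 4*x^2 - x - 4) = (x^2 - x/3 - 2/9)/(x^2 - 1)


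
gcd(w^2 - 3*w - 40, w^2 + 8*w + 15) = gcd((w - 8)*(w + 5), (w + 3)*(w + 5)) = w + 5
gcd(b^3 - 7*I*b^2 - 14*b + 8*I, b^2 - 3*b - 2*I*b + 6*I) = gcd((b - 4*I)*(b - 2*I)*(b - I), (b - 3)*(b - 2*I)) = b - 2*I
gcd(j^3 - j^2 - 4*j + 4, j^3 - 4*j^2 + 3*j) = j - 1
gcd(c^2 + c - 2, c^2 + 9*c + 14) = c + 2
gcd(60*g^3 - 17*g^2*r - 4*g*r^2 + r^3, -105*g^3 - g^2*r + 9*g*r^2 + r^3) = -3*g + r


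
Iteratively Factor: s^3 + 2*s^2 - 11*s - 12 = (s - 3)*(s^2 + 5*s + 4) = (s - 3)*(s + 1)*(s + 4)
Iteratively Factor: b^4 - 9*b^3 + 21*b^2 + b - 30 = (b - 2)*(b^3 - 7*b^2 + 7*b + 15) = (b - 5)*(b - 2)*(b^2 - 2*b - 3) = (b - 5)*(b - 3)*(b - 2)*(b + 1)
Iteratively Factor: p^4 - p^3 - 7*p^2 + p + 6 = (p + 2)*(p^3 - 3*p^2 - p + 3) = (p - 3)*(p + 2)*(p^2 - 1) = (p - 3)*(p - 1)*(p + 2)*(p + 1)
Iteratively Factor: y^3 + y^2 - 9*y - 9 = (y - 3)*(y^2 + 4*y + 3) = (y - 3)*(y + 3)*(y + 1)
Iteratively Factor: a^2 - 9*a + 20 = (a - 5)*(a - 4)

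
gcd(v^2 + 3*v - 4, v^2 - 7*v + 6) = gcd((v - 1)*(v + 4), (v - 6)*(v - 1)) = v - 1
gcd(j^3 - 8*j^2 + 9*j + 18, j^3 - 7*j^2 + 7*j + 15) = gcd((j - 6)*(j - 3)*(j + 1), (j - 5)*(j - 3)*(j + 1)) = j^2 - 2*j - 3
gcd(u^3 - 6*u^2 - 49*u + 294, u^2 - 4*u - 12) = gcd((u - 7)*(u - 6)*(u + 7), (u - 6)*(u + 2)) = u - 6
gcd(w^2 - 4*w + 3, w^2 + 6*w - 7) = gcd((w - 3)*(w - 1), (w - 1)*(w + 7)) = w - 1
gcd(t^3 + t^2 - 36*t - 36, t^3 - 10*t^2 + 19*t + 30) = t^2 - 5*t - 6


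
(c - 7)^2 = c^2 - 14*c + 49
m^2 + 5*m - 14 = (m - 2)*(m + 7)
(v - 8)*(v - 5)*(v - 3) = v^3 - 16*v^2 + 79*v - 120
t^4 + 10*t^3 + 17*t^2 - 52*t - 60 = (t - 2)*(t + 1)*(t + 5)*(t + 6)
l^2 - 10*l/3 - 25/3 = (l - 5)*(l + 5/3)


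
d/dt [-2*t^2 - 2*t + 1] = -4*t - 2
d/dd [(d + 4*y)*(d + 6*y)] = 2*d + 10*y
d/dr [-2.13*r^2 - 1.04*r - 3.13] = -4.26*r - 1.04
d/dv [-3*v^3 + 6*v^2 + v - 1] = -9*v^2 + 12*v + 1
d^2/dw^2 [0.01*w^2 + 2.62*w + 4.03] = 0.0200000000000000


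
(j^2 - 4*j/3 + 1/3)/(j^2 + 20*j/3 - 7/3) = (j - 1)/(j + 7)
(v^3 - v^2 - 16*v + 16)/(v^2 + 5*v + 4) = (v^2 - 5*v + 4)/(v + 1)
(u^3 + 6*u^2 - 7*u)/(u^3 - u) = (u + 7)/(u + 1)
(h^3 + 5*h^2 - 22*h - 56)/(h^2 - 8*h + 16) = (h^2 + 9*h + 14)/(h - 4)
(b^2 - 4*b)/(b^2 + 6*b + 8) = b*(b - 4)/(b^2 + 6*b + 8)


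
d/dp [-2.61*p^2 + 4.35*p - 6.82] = 4.35 - 5.22*p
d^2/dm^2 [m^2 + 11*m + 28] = 2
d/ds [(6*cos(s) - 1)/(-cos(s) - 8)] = 49*sin(s)/(cos(s) + 8)^2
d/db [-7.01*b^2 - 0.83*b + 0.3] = -14.02*b - 0.83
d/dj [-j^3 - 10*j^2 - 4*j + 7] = -3*j^2 - 20*j - 4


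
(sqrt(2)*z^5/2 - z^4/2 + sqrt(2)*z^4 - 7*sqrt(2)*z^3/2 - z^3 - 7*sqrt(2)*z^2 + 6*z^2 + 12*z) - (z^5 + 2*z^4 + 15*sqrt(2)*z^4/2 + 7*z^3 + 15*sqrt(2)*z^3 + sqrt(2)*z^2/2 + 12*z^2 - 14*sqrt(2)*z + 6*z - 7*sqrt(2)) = -z^5 + sqrt(2)*z^5/2 - 13*sqrt(2)*z^4/2 - 5*z^4/2 - 37*sqrt(2)*z^3/2 - 8*z^3 - 15*sqrt(2)*z^2/2 - 6*z^2 + 6*z + 14*sqrt(2)*z + 7*sqrt(2)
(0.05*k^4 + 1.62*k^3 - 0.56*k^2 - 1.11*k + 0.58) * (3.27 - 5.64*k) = -0.282*k^5 - 8.9733*k^4 + 8.4558*k^3 + 4.4292*k^2 - 6.9009*k + 1.8966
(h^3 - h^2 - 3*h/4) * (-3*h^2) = -3*h^5 + 3*h^4 + 9*h^3/4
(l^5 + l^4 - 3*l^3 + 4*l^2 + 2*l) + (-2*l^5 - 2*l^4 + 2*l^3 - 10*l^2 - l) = -l^5 - l^4 - l^3 - 6*l^2 + l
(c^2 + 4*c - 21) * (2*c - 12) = 2*c^3 - 4*c^2 - 90*c + 252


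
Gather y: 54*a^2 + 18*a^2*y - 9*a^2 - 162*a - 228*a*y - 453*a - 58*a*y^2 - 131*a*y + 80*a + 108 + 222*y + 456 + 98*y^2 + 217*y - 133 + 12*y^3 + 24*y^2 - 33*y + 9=45*a^2 - 535*a + 12*y^3 + y^2*(122 - 58*a) + y*(18*a^2 - 359*a + 406) + 440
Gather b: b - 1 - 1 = b - 2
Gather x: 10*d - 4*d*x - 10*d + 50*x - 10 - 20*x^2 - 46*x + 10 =-20*x^2 + x*(4 - 4*d)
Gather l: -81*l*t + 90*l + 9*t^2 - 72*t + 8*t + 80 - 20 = l*(90 - 81*t) + 9*t^2 - 64*t + 60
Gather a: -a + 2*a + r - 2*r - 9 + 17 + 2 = a - r + 10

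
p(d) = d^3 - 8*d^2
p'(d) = 3*d^2 - 16*d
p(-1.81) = -32.14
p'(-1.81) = 38.79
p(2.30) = -30.15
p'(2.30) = -20.93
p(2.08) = -25.61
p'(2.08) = -20.30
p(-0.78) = -5.34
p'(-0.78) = 14.31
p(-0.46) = -1.79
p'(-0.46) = 7.99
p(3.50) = -55.12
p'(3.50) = -19.25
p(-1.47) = -20.46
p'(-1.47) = 30.00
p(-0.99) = -8.81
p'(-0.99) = 18.78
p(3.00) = -45.00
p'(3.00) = -21.00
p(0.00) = 0.00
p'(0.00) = 0.00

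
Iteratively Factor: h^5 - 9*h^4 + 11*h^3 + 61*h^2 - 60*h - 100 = (h - 2)*(h^4 - 7*h^3 - 3*h^2 + 55*h + 50) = (h - 5)*(h - 2)*(h^3 - 2*h^2 - 13*h - 10) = (h - 5)*(h - 2)*(h + 1)*(h^2 - 3*h - 10) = (h - 5)*(h - 2)*(h + 1)*(h + 2)*(h - 5)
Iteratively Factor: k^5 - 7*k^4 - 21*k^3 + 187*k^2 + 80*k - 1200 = (k - 5)*(k^4 - 2*k^3 - 31*k^2 + 32*k + 240) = (k - 5)*(k - 4)*(k^3 + 2*k^2 - 23*k - 60) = (k - 5)*(k - 4)*(k + 3)*(k^2 - k - 20) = (k - 5)^2*(k - 4)*(k + 3)*(k + 4)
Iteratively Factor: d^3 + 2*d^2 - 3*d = (d - 1)*(d^2 + 3*d) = (d - 1)*(d + 3)*(d)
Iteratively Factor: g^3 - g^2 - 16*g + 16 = (g + 4)*(g^2 - 5*g + 4) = (g - 1)*(g + 4)*(g - 4)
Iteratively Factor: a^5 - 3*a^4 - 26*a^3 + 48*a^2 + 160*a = (a)*(a^4 - 3*a^3 - 26*a^2 + 48*a + 160) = a*(a + 2)*(a^3 - 5*a^2 - 16*a + 80) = a*(a - 4)*(a + 2)*(a^2 - a - 20) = a*(a - 4)*(a + 2)*(a + 4)*(a - 5)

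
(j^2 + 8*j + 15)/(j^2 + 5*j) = (j + 3)/j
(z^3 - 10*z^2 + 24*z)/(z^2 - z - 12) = z*(z - 6)/(z + 3)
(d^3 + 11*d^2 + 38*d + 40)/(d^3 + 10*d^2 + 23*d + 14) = (d^2 + 9*d + 20)/(d^2 + 8*d + 7)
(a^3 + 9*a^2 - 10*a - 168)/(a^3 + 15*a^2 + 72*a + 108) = (a^2 + 3*a - 28)/(a^2 + 9*a + 18)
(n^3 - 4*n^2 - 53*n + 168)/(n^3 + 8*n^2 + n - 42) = (n^2 - 11*n + 24)/(n^2 + n - 6)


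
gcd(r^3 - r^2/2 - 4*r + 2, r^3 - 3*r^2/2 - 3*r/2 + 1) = r^2 - 5*r/2 + 1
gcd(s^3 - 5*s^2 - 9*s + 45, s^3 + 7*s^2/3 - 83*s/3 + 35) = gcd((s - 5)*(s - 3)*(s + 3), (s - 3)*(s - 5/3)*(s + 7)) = s - 3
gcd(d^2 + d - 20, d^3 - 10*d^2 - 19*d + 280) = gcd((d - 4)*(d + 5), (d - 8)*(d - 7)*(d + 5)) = d + 5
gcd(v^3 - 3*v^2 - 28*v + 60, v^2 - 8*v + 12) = v^2 - 8*v + 12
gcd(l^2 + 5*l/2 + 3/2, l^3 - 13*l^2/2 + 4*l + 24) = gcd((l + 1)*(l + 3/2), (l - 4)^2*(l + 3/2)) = l + 3/2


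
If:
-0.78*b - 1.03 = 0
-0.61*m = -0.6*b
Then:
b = -1.32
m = -1.30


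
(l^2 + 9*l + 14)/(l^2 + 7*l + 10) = (l + 7)/(l + 5)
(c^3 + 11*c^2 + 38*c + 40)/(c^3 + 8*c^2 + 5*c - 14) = (c^2 + 9*c + 20)/(c^2 + 6*c - 7)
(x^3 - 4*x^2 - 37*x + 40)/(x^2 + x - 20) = (x^2 - 9*x + 8)/(x - 4)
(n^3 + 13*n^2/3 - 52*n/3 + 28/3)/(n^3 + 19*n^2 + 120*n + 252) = (3*n^2 - 8*n + 4)/(3*(n^2 + 12*n + 36))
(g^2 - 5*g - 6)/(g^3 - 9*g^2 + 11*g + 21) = (g - 6)/(g^2 - 10*g + 21)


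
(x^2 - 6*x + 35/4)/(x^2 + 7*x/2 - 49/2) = (x - 5/2)/(x + 7)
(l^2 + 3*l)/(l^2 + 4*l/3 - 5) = 3*l/(3*l - 5)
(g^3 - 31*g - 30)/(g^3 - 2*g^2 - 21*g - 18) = (g + 5)/(g + 3)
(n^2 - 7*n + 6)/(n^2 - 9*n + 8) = (n - 6)/(n - 8)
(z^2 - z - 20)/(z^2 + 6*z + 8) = (z - 5)/(z + 2)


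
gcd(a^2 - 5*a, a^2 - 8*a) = a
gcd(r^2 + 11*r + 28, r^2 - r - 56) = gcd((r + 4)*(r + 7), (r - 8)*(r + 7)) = r + 7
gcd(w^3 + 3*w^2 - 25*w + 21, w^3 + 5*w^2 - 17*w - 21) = w^2 + 4*w - 21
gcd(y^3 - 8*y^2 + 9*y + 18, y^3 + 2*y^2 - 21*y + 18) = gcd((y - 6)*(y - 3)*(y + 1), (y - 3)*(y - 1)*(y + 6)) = y - 3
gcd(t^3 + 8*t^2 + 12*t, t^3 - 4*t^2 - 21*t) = t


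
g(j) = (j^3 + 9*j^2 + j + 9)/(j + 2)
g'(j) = (3*j^2 + 18*j + 1)/(j + 2) - (j^3 + 9*j^2 + j + 9)/(j + 2)^2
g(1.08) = 7.09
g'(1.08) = 5.47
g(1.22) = 7.90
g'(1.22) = 6.06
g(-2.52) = -91.60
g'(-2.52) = -127.48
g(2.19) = 15.48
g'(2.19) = 9.39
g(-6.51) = -23.95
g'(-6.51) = -7.74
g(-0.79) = 11.02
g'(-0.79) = -18.49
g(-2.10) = -373.29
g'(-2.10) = -3497.20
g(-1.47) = 44.91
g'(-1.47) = -120.54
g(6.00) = 69.38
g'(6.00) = 18.45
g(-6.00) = -27.75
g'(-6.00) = -7.19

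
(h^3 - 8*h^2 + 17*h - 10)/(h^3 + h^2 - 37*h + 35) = (h - 2)/(h + 7)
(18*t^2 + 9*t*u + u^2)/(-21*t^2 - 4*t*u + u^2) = (-6*t - u)/(7*t - u)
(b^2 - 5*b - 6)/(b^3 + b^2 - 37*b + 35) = (b^2 - 5*b - 6)/(b^3 + b^2 - 37*b + 35)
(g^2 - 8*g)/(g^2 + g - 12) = g*(g - 8)/(g^2 + g - 12)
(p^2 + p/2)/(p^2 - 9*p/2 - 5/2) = p/(p - 5)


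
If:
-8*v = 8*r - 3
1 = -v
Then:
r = 11/8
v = -1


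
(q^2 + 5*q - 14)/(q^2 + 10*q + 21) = (q - 2)/(q + 3)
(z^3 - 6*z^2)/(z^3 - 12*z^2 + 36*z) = z/(z - 6)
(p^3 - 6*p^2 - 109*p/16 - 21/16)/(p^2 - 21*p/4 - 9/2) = (4*p^2 - 27*p - 7)/(4*(p - 6))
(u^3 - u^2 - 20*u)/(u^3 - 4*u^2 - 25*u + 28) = u*(u - 5)/(u^2 - 8*u + 7)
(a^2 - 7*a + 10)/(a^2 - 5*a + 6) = (a - 5)/(a - 3)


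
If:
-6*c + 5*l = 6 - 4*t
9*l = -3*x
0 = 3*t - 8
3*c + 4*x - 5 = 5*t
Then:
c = -107/171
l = -32/19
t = 8/3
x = 96/19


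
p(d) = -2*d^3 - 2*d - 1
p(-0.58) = 0.55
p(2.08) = -23.16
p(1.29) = -7.87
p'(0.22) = -2.29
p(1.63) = -12.92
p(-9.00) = 1475.00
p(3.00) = -61.00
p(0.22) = -1.46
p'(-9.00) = -488.00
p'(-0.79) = -5.74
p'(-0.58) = -4.02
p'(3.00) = -56.00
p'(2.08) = -27.96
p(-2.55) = 37.26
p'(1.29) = -11.98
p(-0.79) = 1.57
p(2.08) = -23.16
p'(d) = -6*d^2 - 2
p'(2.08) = -27.96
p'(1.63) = -17.94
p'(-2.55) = -41.02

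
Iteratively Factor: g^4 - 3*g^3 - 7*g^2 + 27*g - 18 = (g + 3)*(g^3 - 6*g^2 + 11*g - 6) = (g - 3)*(g + 3)*(g^2 - 3*g + 2) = (g - 3)*(g - 1)*(g + 3)*(g - 2)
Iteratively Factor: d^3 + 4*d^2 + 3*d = (d)*(d^2 + 4*d + 3) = d*(d + 1)*(d + 3)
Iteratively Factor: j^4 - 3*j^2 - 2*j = (j + 1)*(j^3 - j^2 - 2*j) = j*(j + 1)*(j^2 - j - 2) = j*(j - 2)*(j + 1)*(j + 1)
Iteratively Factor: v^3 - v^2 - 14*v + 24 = (v + 4)*(v^2 - 5*v + 6) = (v - 2)*(v + 4)*(v - 3)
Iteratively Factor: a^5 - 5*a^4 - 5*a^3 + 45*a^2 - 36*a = (a - 1)*(a^4 - 4*a^3 - 9*a^2 + 36*a) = (a - 4)*(a - 1)*(a^3 - 9*a) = (a - 4)*(a - 3)*(a - 1)*(a^2 + 3*a) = (a - 4)*(a - 3)*(a - 1)*(a + 3)*(a)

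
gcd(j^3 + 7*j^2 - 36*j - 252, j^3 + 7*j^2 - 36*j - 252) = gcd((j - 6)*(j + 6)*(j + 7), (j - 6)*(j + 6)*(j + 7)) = j^3 + 7*j^2 - 36*j - 252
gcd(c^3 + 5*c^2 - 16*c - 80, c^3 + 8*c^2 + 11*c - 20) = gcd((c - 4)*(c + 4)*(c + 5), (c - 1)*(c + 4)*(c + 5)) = c^2 + 9*c + 20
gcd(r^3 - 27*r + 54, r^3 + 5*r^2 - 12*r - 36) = r^2 + 3*r - 18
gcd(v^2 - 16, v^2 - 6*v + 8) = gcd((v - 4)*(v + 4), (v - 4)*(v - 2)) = v - 4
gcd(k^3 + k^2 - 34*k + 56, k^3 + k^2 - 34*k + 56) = k^3 + k^2 - 34*k + 56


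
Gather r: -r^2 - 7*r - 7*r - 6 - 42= -r^2 - 14*r - 48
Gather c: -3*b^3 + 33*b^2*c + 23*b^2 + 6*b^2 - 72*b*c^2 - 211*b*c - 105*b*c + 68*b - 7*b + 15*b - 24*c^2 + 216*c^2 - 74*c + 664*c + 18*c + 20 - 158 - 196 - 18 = -3*b^3 + 29*b^2 + 76*b + c^2*(192 - 72*b) + c*(33*b^2 - 316*b + 608) - 352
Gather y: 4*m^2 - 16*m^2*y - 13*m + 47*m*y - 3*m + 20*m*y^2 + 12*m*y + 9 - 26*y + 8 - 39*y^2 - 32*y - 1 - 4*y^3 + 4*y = 4*m^2 - 16*m - 4*y^3 + y^2*(20*m - 39) + y*(-16*m^2 + 59*m - 54) + 16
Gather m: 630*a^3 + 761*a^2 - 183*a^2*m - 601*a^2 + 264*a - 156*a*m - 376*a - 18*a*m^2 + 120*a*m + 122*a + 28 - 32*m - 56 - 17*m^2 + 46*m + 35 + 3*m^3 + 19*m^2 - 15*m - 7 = 630*a^3 + 160*a^2 + 10*a + 3*m^3 + m^2*(2 - 18*a) + m*(-183*a^2 - 36*a - 1)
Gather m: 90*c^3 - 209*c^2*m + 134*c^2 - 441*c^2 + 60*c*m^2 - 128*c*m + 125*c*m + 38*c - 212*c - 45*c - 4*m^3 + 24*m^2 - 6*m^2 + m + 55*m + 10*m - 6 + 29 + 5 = 90*c^3 - 307*c^2 - 219*c - 4*m^3 + m^2*(60*c + 18) + m*(-209*c^2 - 3*c + 66) + 28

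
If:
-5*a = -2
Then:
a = 2/5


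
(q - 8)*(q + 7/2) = q^2 - 9*q/2 - 28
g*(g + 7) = g^2 + 7*g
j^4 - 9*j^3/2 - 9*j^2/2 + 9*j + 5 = (j - 5)*(j + 1/2)*(j - sqrt(2))*(j + sqrt(2))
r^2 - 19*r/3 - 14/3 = (r - 7)*(r + 2/3)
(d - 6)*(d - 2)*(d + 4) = d^3 - 4*d^2 - 20*d + 48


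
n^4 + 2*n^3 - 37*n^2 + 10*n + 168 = (n - 4)*(n - 3)*(n + 2)*(n + 7)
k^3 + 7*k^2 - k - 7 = (k - 1)*(k + 1)*(k + 7)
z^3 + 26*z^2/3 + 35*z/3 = z*(z + 5/3)*(z + 7)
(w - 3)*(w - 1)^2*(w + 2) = w^4 - 3*w^3 - 3*w^2 + 11*w - 6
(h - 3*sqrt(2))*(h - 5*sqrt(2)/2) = h^2 - 11*sqrt(2)*h/2 + 15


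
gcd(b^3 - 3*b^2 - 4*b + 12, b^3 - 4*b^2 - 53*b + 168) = b - 3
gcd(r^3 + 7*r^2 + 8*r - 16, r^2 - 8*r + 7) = r - 1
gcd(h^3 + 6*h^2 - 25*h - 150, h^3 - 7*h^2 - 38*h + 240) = h^2 + h - 30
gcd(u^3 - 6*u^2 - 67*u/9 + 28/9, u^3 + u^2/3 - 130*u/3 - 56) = u^2 - 17*u/3 - 28/3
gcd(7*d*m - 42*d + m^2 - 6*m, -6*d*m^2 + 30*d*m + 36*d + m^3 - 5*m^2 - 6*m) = m - 6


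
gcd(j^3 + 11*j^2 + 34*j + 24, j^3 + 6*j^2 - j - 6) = j^2 + 7*j + 6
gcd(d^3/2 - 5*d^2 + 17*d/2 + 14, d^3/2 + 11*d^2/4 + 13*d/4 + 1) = d + 1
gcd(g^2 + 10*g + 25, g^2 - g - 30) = g + 5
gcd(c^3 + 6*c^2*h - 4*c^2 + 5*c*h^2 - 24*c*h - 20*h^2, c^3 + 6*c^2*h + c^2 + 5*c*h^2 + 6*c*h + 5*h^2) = c^2 + 6*c*h + 5*h^2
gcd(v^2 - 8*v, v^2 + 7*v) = v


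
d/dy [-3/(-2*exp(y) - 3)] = -6*exp(y)/(2*exp(y) + 3)^2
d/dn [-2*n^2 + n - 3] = 1 - 4*n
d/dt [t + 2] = 1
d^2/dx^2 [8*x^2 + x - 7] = 16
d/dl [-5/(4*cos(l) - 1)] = -20*sin(l)/(4*cos(l) - 1)^2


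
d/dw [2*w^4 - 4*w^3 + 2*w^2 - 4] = 4*w*(2*w^2 - 3*w + 1)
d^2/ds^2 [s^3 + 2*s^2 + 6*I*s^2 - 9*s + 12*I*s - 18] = 6*s + 4 + 12*I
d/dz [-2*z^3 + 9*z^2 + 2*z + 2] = -6*z^2 + 18*z + 2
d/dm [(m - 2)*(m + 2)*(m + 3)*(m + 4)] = 4*m^3 + 21*m^2 + 16*m - 28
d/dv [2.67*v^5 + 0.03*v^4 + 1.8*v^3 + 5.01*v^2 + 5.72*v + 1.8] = 13.35*v^4 + 0.12*v^3 + 5.4*v^2 + 10.02*v + 5.72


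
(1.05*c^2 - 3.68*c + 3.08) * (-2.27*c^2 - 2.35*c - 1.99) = -2.3835*c^4 + 5.8861*c^3 - 0.433099999999998*c^2 + 0.0851999999999995*c - 6.1292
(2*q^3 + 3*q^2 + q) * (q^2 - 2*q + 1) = 2*q^5 - q^4 - 3*q^3 + q^2 + q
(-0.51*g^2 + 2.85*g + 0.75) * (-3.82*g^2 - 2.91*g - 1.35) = 1.9482*g^4 - 9.4029*g^3 - 10.47*g^2 - 6.03*g - 1.0125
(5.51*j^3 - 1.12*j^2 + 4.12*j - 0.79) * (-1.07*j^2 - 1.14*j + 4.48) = -5.8957*j^5 - 5.083*j^4 + 21.5532*j^3 - 8.8691*j^2 + 19.3582*j - 3.5392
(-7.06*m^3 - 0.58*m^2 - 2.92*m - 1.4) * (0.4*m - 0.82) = -2.824*m^4 + 5.5572*m^3 - 0.6924*m^2 + 1.8344*m + 1.148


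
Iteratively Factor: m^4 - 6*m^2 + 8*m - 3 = (m + 3)*(m^3 - 3*m^2 + 3*m - 1) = (m - 1)*(m + 3)*(m^2 - 2*m + 1) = (m - 1)^2*(m + 3)*(m - 1)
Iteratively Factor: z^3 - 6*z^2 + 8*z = (z - 2)*(z^2 - 4*z) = z*(z - 2)*(z - 4)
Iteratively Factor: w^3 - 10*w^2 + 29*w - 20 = (w - 5)*(w^2 - 5*w + 4) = (w - 5)*(w - 1)*(w - 4)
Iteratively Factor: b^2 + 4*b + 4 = (b + 2)*(b + 2)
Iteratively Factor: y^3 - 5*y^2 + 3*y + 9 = (y - 3)*(y^2 - 2*y - 3) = (y - 3)^2*(y + 1)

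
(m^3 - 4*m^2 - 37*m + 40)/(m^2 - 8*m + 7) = (m^2 - 3*m - 40)/(m - 7)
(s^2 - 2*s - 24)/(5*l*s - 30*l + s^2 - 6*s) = (s + 4)/(5*l + s)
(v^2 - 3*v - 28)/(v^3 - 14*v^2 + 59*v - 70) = (v + 4)/(v^2 - 7*v + 10)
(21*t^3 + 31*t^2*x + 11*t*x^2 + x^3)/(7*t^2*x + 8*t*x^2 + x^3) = (3*t + x)/x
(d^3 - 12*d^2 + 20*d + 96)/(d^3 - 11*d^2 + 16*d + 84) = (d - 8)/(d - 7)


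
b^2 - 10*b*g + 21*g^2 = (b - 7*g)*(b - 3*g)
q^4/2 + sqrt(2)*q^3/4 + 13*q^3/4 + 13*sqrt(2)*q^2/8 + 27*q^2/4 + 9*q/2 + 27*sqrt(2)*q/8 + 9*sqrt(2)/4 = (q/2 + 1)*(q + 3/2)*(q + 3)*(q + sqrt(2)/2)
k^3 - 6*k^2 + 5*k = k*(k - 5)*(k - 1)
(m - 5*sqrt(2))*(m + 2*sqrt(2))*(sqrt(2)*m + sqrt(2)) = sqrt(2)*m^3 - 6*m^2 + sqrt(2)*m^2 - 20*sqrt(2)*m - 6*m - 20*sqrt(2)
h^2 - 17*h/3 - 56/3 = (h - 8)*(h + 7/3)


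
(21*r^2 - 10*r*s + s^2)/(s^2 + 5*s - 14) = (21*r^2 - 10*r*s + s^2)/(s^2 + 5*s - 14)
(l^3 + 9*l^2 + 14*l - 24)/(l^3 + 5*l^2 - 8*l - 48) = (l^2 + 5*l - 6)/(l^2 + l - 12)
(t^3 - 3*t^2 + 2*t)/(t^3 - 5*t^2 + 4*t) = (t - 2)/(t - 4)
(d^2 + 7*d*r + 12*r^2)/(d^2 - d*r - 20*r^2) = (-d - 3*r)/(-d + 5*r)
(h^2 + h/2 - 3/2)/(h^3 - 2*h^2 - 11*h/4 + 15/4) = 2/(2*h - 5)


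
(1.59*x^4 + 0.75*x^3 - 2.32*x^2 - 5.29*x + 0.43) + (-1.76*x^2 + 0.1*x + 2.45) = 1.59*x^4 + 0.75*x^3 - 4.08*x^2 - 5.19*x + 2.88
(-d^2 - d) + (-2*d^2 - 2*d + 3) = -3*d^2 - 3*d + 3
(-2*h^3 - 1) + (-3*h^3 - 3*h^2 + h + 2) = -5*h^3 - 3*h^2 + h + 1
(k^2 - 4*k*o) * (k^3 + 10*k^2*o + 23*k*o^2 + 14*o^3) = k^5 + 6*k^4*o - 17*k^3*o^2 - 78*k^2*o^3 - 56*k*o^4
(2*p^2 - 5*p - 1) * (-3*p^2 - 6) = -6*p^4 + 15*p^3 - 9*p^2 + 30*p + 6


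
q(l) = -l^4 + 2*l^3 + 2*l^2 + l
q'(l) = -4*l^3 + 6*l^2 + 4*l + 1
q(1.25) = 5.84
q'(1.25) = 7.56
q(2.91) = -2.58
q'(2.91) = -35.12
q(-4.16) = -413.02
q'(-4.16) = 376.16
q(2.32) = 9.09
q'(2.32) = -7.37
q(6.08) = -836.99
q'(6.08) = -651.90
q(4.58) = -201.33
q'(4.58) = -239.11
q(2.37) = 8.68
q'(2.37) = -9.07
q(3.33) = -23.60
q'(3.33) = -66.85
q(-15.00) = -56940.00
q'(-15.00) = 14791.00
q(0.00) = 0.00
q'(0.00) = 1.00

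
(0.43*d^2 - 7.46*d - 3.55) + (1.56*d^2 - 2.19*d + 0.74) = 1.99*d^2 - 9.65*d - 2.81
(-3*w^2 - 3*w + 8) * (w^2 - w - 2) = -3*w^4 + 17*w^2 - 2*w - 16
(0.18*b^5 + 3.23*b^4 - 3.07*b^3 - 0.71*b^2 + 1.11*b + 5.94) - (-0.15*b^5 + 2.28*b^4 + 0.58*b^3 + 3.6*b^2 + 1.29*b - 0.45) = 0.33*b^5 + 0.95*b^4 - 3.65*b^3 - 4.31*b^2 - 0.18*b + 6.39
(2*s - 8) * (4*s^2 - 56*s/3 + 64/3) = 8*s^3 - 208*s^2/3 + 192*s - 512/3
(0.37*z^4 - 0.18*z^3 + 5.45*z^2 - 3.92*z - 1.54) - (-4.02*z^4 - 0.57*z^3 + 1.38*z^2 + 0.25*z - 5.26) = 4.39*z^4 + 0.39*z^3 + 4.07*z^2 - 4.17*z + 3.72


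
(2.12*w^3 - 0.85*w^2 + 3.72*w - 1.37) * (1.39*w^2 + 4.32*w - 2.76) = 2.9468*w^5 + 7.9769*w^4 - 4.3524*w^3 + 16.5121*w^2 - 16.1856*w + 3.7812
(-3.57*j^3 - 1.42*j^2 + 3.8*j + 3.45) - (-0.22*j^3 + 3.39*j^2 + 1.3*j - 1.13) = -3.35*j^3 - 4.81*j^2 + 2.5*j + 4.58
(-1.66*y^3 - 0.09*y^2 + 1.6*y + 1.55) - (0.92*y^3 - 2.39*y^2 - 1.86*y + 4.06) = -2.58*y^3 + 2.3*y^2 + 3.46*y - 2.51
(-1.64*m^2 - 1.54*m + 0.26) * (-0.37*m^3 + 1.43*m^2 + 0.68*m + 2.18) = 0.6068*m^5 - 1.7754*m^4 - 3.4136*m^3 - 4.2506*m^2 - 3.1804*m + 0.5668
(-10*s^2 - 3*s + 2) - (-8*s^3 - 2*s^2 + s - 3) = 8*s^3 - 8*s^2 - 4*s + 5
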